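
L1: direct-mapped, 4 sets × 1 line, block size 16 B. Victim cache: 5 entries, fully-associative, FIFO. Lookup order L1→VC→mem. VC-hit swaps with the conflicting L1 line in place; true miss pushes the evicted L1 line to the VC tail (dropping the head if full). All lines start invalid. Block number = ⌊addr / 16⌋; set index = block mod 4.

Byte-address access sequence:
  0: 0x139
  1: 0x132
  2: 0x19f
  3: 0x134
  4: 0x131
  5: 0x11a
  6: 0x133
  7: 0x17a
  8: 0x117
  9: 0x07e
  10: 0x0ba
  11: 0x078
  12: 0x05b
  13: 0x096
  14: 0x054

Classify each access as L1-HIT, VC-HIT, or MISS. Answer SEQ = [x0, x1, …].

SEQ = [MISS, L1-HIT, MISS, L1-HIT, L1-HIT, MISS, L1-HIT, MISS, L1-HIT, MISS, MISS, VC-HIT, MISS, MISS, VC-HIT]

  [0] addr=0x139 blk=19 s=3: MISS | VC []
  [1] addr=0x132 blk=19 s=3: L1-HIT | VC []
  [2] addr=0x19f blk=25 s=1: MISS | VC []
  [3] addr=0x134 blk=19 s=3: L1-HIT | VC []
  [4] addr=0x131 blk=19 s=3: L1-HIT | VC []
  [5] addr=0x11a blk=17 s=1: MISS | VC [25]
  [6] addr=0x133 blk=19 s=3: L1-HIT | VC [25]
  [7] addr=0x17a blk=23 s=3: MISS | VC [25, 19]
  [8] addr=0x117 blk=17 s=1: L1-HIT | VC [25, 19]
  [9] addr=0x7e blk=7 s=3: MISS | VC [25, 19, 23]
  [10] addr=0xba blk=11 s=3: MISS | VC [25, 19, 23, 7]
  [11] addr=0x78 blk=7 s=3: VC-HIT | VC [25, 19, 23, 11]
  [12] addr=0x5b blk=5 s=1: MISS | VC [25, 19, 23, 11, 17]
  [13] addr=0x96 blk=9 s=1: MISS | VC [19, 23, 11, 17, 5]
  [14] addr=0x54 blk=5 s=1: VC-HIT | VC [19, 23, 11, 17, 9]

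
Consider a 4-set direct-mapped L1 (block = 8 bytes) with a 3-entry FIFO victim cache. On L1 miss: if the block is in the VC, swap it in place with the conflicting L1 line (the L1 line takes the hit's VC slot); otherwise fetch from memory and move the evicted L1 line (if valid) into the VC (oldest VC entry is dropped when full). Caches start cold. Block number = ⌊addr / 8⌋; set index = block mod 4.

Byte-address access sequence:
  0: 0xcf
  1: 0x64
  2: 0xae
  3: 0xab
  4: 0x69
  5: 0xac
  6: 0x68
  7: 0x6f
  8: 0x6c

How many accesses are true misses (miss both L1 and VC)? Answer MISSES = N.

  [0] addr=0xcf blk=25 s=1: MISS | VC []
  [1] addr=0x64 blk=12 s=0: MISS | VC []
  [2] addr=0xae blk=21 s=1: MISS | VC [25]
  [3] addr=0xab blk=21 s=1: L1-HIT | VC [25]
  [4] addr=0x69 blk=13 s=1: MISS | VC [25, 21]
  [5] addr=0xac blk=21 s=1: VC-HIT | VC [25, 13]
  [6] addr=0x68 blk=13 s=1: VC-HIT | VC [25, 21]
  [7] addr=0x6f blk=13 s=1: L1-HIT | VC [25, 21]
  [8] addr=0x6c blk=13 s=1: L1-HIT | VC [25, 21]

MISSES = 4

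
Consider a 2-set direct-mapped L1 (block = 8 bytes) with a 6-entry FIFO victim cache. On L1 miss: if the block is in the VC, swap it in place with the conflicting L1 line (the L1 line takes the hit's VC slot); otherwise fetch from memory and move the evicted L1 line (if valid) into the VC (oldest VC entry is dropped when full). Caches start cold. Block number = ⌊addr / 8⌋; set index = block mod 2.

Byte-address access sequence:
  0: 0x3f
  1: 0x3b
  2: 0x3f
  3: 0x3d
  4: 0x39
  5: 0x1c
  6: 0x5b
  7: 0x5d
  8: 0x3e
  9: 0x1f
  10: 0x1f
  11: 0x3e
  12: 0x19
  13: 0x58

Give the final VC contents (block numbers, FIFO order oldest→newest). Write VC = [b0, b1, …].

0: 0x3f (blk 7, set 1) → MISS  vc=[]
1: 0x3b (blk 7, set 1) → L1-HIT  vc=[]
2: 0x3f (blk 7, set 1) → L1-HIT  vc=[]
3: 0x3d (blk 7, set 1) → L1-HIT  vc=[]
4: 0x39 (blk 7, set 1) → L1-HIT  vc=[]
5: 0x1c (blk 3, set 1) → MISS  vc=[7]
6: 0x5b (blk 11, set 1) → MISS  vc=[7, 3]
7: 0x5d (blk 11, set 1) → L1-HIT  vc=[7, 3]
8: 0x3e (blk 7, set 1) → VC-HIT  vc=[11, 3]
9: 0x1f (blk 3, set 1) → VC-HIT  vc=[11, 7]
10: 0x1f (blk 3, set 1) → L1-HIT  vc=[11, 7]
11: 0x3e (blk 7, set 1) → VC-HIT  vc=[11, 3]
12: 0x19 (blk 3, set 1) → VC-HIT  vc=[11, 7]
13: 0x58 (blk 11, set 1) → VC-HIT  vc=[3, 7]

VC = [3, 7]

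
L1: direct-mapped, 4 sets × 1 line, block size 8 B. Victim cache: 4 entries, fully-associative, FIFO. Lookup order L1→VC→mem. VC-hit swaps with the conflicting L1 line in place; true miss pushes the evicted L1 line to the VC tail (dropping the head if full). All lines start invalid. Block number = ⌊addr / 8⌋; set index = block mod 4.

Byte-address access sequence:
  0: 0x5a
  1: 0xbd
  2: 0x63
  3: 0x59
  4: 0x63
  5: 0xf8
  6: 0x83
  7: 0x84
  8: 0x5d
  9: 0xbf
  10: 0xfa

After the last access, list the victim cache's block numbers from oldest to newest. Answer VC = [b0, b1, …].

VC = [11, 23, 12]

  [0] addr=0x5a blk=11 s=3: MISS | VC []
  [1] addr=0xbd blk=23 s=3: MISS | VC [11]
  [2] addr=0x63 blk=12 s=0: MISS | VC [11]
  [3] addr=0x59 blk=11 s=3: VC-HIT | VC [23]
  [4] addr=0x63 blk=12 s=0: L1-HIT | VC [23]
  [5] addr=0xf8 blk=31 s=3: MISS | VC [23, 11]
  [6] addr=0x83 blk=16 s=0: MISS | VC [23, 11, 12]
  [7] addr=0x84 blk=16 s=0: L1-HIT | VC [23, 11, 12]
  [8] addr=0x5d blk=11 s=3: VC-HIT | VC [23, 31, 12]
  [9] addr=0xbf blk=23 s=3: VC-HIT | VC [11, 31, 12]
  [10] addr=0xfa blk=31 s=3: VC-HIT | VC [11, 23, 12]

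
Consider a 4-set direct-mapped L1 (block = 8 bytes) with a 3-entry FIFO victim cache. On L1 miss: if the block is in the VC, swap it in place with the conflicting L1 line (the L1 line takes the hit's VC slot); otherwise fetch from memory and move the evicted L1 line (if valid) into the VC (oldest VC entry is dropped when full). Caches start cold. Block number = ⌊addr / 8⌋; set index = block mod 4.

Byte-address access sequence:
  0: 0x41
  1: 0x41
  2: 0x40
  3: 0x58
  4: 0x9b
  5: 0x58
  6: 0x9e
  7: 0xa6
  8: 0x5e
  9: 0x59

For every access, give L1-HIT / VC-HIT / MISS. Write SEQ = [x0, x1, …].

  [0] addr=0x41 blk=8 s=0: MISS | VC []
  [1] addr=0x41 blk=8 s=0: L1-HIT | VC []
  [2] addr=0x40 blk=8 s=0: L1-HIT | VC []
  [3] addr=0x58 blk=11 s=3: MISS | VC []
  [4] addr=0x9b blk=19 s=3: MISS | VC [11]
  [5] addr=0x58 blk=11 s=3: VC-HIT | VC [19]
  [6] addr=0x9e blk=19 s=3: VC-HIT | VC [11]
  [7] addr=0xa6 blk=20 s=0: MISS | VC [11, 8]
  [8] addr=0x5e blk=11 s=3: VC-HIT | VC [19, 8]
  [9] addr=0x59 blk=11 s=3: L1-HIT | VC [19, 8]

SEQ = [MISS, L1-HIT, L1-HIT, MISS, MISS, VC-HIT, VC-HIT, MISS, VC-HIT, L1-HIT]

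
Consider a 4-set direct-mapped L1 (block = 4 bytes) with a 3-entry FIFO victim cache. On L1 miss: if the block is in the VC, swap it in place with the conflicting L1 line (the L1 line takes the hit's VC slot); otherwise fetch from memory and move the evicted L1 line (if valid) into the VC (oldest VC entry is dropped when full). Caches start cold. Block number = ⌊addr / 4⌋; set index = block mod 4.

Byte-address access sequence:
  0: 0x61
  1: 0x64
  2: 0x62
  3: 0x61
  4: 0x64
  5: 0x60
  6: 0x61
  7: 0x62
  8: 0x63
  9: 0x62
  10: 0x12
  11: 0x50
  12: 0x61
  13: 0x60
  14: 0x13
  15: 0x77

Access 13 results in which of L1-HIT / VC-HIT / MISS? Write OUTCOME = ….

OUTCOME = L1-HIT

  [0] addr=0x61 blk=24 s=0: MISS | VC []
  [1] addr=0x64 blk=25 s=1: MISS | VC []
  [2] addr=0x62 blk=24 s=0: L1-HIT | VC []
  [3] addr=0x61 blk=24 s=0: L1-HIT | VC []
  [4] addr=0x64 blk=25 s=1: L1-HIT | VC []
  [5] addr=0x60 blk=24 s=0: L1-HIT | VC []
  [6] addr=0x61 blk=24 s=0: L1-HIT | VC []
  [7] addr=0x62 blk=24 s=0: L1-HIT | VC []
  [8] addr=0x63 blk=24 s=0: L1-HIT | VC []
  [9] addr=0x62 blk=24 s=0: L1-HIT | VC []
  [10] addr=0x12 blk=4 s=0: MISS | VC [24]
  [11] addr=0x50 blk=20 s=0: MISS | VC [24, 4]
  [12] addr=0x61 blk=24 s=0: VC-HIT | VC [20, 4]
  [13] addr=0x60 blk=24 s=0: L1-HIT | VC [20, 4]
  [14] addr=0x13 blk=4 s=0: VC-HIT | VC [20, 24]
  [15] addr=0x77 blk=29 s=1: MISS | VC [20, 24, 25]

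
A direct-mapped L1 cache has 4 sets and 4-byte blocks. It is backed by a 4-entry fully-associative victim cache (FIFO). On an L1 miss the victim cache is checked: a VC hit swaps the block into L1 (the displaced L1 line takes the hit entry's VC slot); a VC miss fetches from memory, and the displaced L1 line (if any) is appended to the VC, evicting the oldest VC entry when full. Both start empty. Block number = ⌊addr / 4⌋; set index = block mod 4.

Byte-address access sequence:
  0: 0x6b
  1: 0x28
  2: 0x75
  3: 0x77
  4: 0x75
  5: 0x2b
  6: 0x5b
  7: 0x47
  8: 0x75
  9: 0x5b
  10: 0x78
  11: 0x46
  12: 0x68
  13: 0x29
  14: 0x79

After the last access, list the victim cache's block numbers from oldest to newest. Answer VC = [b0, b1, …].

0: 0x6b (blk 26, set 2) → MISS  vc=[]
1: 0x28 (blk 10, set 2) → MISS  vc=[26]
2: 0x75 (blk 29, set 1) → MISS  vc=[26]
3: 0x77 (blk 29, set 1) → L1-HIT  vc=[26]
4: 0x75 (blk 29, set 1) → L1-HIT  vc=[26]
5: 0x2b (blk 10, set 2) → L1-HIT  vc=[26]
6: 0x5b (blk 22, set 2) → MISS  vc=[26, 10]
7: 0x47 (blk 17, set 1) → MISS  vc=[26, 10, 29]
8: 0x75 (blk 29, set 1) → VC-HIT  vc=[26, 10, 17]
9: 0x5b (blk 22, set 2) → L1-HIT  vc=[26, 10, 17]
10: 0x78 (blk 30, set 2) → MISS  vc=[26, 10, 17, 22]
11: 0x46 (blk 17, set 1) → VC-HIT  vc=[26, 10, 29, 22]
12: 0x68 (blk 26, set 2) → VC-HIT  vc=[30, 10, 29, 22]
13: 0x29 (blk 10, set 2) → VC-HIT  vc=[30, 26, 29, 22]
14: 0x79 (blk 30, set 2) → VC-HIT  vc=[10, 26, 29, 22]

VC = [10, 26, 29, 22]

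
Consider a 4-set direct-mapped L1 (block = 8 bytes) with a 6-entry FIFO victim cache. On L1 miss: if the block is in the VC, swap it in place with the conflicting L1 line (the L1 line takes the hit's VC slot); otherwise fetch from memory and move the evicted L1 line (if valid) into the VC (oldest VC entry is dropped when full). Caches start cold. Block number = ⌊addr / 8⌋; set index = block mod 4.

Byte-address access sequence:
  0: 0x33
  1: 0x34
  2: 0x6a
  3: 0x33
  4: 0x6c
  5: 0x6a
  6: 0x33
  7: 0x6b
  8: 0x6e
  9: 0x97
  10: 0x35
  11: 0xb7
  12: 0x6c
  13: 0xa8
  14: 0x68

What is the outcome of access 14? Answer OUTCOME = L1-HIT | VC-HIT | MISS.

OUTCOME = VC-HIT

  [0] addr=0x33 blk=6 s=2: MISS | VC []
  [1] addr=0x34 blk=6 s=2: L1-HIT | VC []
  [2] addr=0x6a blk=13 s=1: MISS | VC []
  [3] addr=0x33 blk=6 s=2: L1-HIT | VC []
  [4] addr=0x6c blk=13 s=1: L1-HIT | VC []
  [5] addr=0x6a blk=13 s=1: L1-HIT | VC []
  [6] addr=0x33 blk=6 s=2: L1-HIT | VC []
  [7] addr=0x6b blk=13 s=1: L1-HIT | VC []
  [8] addr=0x6e blk=13 s=1: L1-HIT | VC []
  [9] addr=0x97 blk=18 s=2: MISS | VC [6]
  [10] addr=0x35 blk=6 s=2: VC-HIT | VC [18]
  [11] addr=0xb7 blk=22 s=2: MISS | VC [18, 6]
  [12] addr=0x6c blk=13 s=1: L1-HIT | VC [18, 6]
  [13] addr=0xa8 blk=21 s=1: MISS | VC [18, 6, 13]
  [14] addr=0x68 blk=13 s=1: VC-HIT | VC [18, 6, 21]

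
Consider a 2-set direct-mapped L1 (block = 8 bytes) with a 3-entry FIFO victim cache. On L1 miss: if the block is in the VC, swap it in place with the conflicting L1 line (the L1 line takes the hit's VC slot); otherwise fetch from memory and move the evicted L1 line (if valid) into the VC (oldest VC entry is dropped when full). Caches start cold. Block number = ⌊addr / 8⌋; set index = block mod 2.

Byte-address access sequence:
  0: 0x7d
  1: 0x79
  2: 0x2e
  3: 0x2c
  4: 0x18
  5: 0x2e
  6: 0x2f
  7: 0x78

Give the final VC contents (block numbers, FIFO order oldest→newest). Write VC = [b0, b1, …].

VC = [5, 3]

0: 0x7d (blk 15, set 1) → MISS  vc=[]
1: 0x79 (blk 15, set 1) → L1-HIT  vc=[]
2: 0x2e (blk 5, set 1) → MISS  vc=[15]
3: 0x2c (blk 5, set 1) → L1-HIT  vc=[15]
4: 0x18 (blk 3, set 1) → MISS  vc=[15, 5]
5: 0x2e (blk 5, set 1) → VC-HIT  vc=[15, 3]
6: 0x2f (blk 5, set 1) → L1-HIT  vc=[15, 3]
7: 0x78 (blk 15, set 1) → VC-HIT  vc=[5, 3]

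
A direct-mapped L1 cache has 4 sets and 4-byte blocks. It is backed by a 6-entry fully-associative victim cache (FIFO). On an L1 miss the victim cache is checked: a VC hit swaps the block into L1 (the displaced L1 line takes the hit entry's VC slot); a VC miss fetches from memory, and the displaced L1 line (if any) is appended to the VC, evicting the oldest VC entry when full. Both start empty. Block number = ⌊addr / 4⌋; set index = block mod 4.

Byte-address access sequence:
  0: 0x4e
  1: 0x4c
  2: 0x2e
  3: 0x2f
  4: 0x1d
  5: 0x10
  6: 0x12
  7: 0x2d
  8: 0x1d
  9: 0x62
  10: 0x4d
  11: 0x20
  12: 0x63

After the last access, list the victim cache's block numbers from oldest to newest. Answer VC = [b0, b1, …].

VC = [7, 11, 4, 8]

#0 0x4e→b19/s3 MISS; vc=[]
#1 0x4c→b19/s3 L1-HIT; vc=[]
#2 0x2e→b11/s3 MISS; vc=[19]
#3 0x2f→b11/s3 L1-HIT; vc=[19]
#4 0x1d→b7/s3 MISS; vc=[19,11]
#5 0x10→b4/s0 MISS; vc=[19,11]
#6 0x12→b4/s0 L1-HIT; vc=[19,11]
#7 0x2d→b11/s3 VC-HIT; vc=[19,7]
#8 0x1d→b7/s3 VC-HIT; vc=[19,11]
#9 0x62→b24/s0 MISS; vc=[19,11,4]
#10 0x4d→b19/s3 VC-HIT; vc=[7,11,4]
#11 0x20→b8/s0 MISS; vc=[7,11,4,24]
#12 0x63→b24/s0 VC-HIT; vc=[7,11,4,8]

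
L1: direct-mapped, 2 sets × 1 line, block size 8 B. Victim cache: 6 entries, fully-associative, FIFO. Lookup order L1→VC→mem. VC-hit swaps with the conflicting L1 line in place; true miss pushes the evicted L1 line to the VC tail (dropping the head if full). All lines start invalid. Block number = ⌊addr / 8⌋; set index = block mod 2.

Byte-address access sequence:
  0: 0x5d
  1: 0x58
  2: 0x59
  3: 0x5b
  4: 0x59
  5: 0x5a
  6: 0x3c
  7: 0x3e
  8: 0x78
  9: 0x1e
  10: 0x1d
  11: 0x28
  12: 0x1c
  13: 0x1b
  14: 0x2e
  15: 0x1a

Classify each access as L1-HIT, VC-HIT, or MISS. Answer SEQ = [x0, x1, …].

SEQ = [MISS, L1-HIT, L1-HIT, L1-HIT, L1-HIT, L1-HIT, MISS, L1-HIT, MISS, MISS, L1-HIT, MISS, VC-HIT, L1-HIT, VC-HIT, VC-HIT]

0: 0x5d (blk 11, set 1) → MISS  vc=[]
1: 0x58 (blk 11, set 1) → L1-HIT  vc=[]
2: 0x59 (blk 11, set 1) → L1-HIT  vc=[]
3: 0x5b (blk 11, set 1) → L1-HIT  vc=[]
4: 0x59 (blk 11, set 1) → L1-HIT  vc=[]
5: 0x5a (blk 11, set 1) → L1-HIT  vc=[]
6: 0x3c (blk 7, set 1) → MISS  vc=[11]
7: 0x3e (blk 7, set 1) → L1-HIT  vc=[11]
8: 0x78 (blk 15, set 1) → MISS  vc=[11, 7]
9: 0x1e (blk 3, set 1) → MISS  vc=[11, 7, 15]
10: 0x1d (blk 3, set 1) → L1-HIT  vc=[11, 7, 15]
11: 0x28 (blk 5, set 1) → MISS  vc=[11, 7, 15, 3]
12: 0x1c (blk 3, set 1) → VC-HIT  vc=[11, 7, 15, 5]
13: 0x1b (blk 3, set 1) → L1-HIT  vc=[11, 7, 15, 5]
14: 0x2e (blk 5, set 1) → VC-HIT  vc=[11, 7, 15, 3]
15: 0x1a (blk 3, set 1) → VC-HIT  vc=[11, 7, 15, 5]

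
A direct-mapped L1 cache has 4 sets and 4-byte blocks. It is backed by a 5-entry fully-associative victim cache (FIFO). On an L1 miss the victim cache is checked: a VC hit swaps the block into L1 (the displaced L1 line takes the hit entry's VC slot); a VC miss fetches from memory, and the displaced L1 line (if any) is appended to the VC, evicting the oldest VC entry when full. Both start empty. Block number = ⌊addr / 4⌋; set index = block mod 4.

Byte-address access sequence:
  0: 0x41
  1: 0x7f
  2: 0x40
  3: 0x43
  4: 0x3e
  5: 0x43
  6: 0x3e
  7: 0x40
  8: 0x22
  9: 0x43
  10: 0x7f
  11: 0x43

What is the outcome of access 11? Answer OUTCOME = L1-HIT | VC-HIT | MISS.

  [0] addr=0x41 blk=16 s=0: MISS | VC []
  [1] addr=0x7f blk=31 s=3: MISS | VC []
  [2] addr=0x40 blk=16 s=0: L1-HIT | VC []
  [3] addr=0x43 blk=16 s=0: L1-HIT | VC []
  [4] addr=0x3e blk=15 s=3: MISS | VC [31]
  [5] addr=0x43 blk=16 s=0: L1-HIT | VC [31]
  [6] addr=0x3e blk=15 s=3: L1-HIT | VC [31]
  [7] addr=0x40 blk=16 s=0: L1-HIT | VC [31]
  [8] addr=0x22 blk=8 s=0: MISS | VC [31, 16]
  [9] addr=0x43 blk=16 s=0: VC-HIT | VC [31, 8]
  [10] addr=0x7f blk=31 s=3: VC-HIT | VC [15, 8]
  [11] addr=0x43 blk=16 s=0: L1-HIT | VC [15, 8]

OUTCOME = L1-HIT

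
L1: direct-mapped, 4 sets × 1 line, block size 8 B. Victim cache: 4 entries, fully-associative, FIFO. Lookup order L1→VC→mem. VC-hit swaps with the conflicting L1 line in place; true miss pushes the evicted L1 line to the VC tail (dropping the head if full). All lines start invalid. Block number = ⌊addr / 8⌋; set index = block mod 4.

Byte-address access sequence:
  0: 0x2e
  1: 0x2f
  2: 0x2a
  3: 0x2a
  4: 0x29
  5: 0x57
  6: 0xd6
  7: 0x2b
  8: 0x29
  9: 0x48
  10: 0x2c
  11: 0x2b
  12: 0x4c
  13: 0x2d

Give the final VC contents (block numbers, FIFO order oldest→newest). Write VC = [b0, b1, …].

VC = [10, 9]

0: 0x2e (blk 5, set 1) → MISS  vc=[]
1: 0x2f (blk 5, set 1) → L1-HIT  vc=[]
2: 0x2a (blk 5, set 1) → L1-HIT  vc=[]
3: 0x2a (blk 5, set 1) → L1-HIT  vc=[]
4: 0x29 (blk 5, set 1) → L1-HIT  vc=[]
5: 0x57 (blk 10, set 2) → MISS  vc=[]
6: 0xd6 (blk 26, set 2) → MISS  vc=[10]
7: 0x2b (blk 5, set 1) → L1-HIT  vc=[10]
8: 0x29 (blk 5, set 1) → L1-HIT  vc=[10]
9: 0x48 (blk 9, set 1) → MISS  vc=[10, 5]
10: 0x2c (blk 5, set 1) → VC-HIT  vc=[10, 9]
11: 0x2b (blk 5, set 1) → L1-HIT  vc=[10, 9]
12: 0x4c (blk 9, set 1) → VC-HIT  vc=[10, 5]
13: 0x2d (blk 5, set 1) → VC-HIT  vc=[10, 9]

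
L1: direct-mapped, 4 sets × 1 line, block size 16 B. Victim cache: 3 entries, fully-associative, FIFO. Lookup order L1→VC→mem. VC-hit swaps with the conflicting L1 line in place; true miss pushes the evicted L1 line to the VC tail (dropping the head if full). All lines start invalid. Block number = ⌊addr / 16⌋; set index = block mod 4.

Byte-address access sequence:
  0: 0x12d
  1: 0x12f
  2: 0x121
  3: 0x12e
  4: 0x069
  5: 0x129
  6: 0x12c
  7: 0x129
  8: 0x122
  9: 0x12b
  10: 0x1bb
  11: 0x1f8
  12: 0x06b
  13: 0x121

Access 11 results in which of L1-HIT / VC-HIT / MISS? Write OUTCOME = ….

OUTCOME = MISS

0: 0x12d (blk 18, set 2) → MISS  vc=[]
1: 0x12f (blk 18, set 2) → L1-HIT  vc=[]
2: 0x121 (blk 18, set 2) → L1-HIT  vc=[]
3: 0x12e (blk 18, set 2) → L1-HIT  vc=[]
4: 0x69 (blk 6, set 2) → MISS  vc=[18]
5: 0x129 (blk 18, set 2) → VC-HIT  vc=[6]
6: 0x12c (blk 18, set 2) → L1-HIT  vc=[6]
7: 0x129 (blk 18, set 2) → L1-HIT  vc=[6]
8: 0x122 (blk 18, set 2) → L1-HIT  vc=[6]
9: 0x12b (blk 18, set 2) → L1-HIT  vc=[6]
10: 0x1bb (blk 27, set 3) → MISS  vc=[6]
11: 0x1f8 (blk 31, set 3) → MISS  vc=[6, 27]
12: 0x6b (blk 6, set 2) → VC-HIT  vc=[18, 27]
13: 0x121 (blk 18, set 2) → VC-HIT  vc=[6, 27]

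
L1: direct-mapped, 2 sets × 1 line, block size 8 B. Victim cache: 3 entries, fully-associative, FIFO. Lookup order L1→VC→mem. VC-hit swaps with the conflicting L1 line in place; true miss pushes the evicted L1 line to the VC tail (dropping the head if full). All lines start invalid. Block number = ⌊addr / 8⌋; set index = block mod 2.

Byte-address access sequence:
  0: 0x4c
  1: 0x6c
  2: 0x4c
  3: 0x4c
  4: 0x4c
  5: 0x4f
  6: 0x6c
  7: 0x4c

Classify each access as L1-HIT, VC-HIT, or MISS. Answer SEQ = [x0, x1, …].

  [0] addr=0x4c blk=9 s=1: MISS | VC []
  [1] addr=0x6c blk=13 s=1: MISS | VC [9]
  [2] addr=0x4c blk=9 s=1: VC-HIT | VC [13]
  [3] addr=0x4c blk=9 s=1: L1-HIT | VC [13]
  [4] addr=0x4c blk=9 s=1: L1-HIT | VC [13]
  [5] addr=0x4f blk=9 s=1: L1-HIT | VC [13]
  [6] addr=0x6c blk=13 s=1: VC-HIT | VC [9]
  [7] addr=0x4c blk=9 s=1: VC-HIT | VC [13]

SEQ = [MISS, MISS, VC-HIT, L1-HIT, L1-HIT, L1-HIT, VC-HIT, VC-HIT]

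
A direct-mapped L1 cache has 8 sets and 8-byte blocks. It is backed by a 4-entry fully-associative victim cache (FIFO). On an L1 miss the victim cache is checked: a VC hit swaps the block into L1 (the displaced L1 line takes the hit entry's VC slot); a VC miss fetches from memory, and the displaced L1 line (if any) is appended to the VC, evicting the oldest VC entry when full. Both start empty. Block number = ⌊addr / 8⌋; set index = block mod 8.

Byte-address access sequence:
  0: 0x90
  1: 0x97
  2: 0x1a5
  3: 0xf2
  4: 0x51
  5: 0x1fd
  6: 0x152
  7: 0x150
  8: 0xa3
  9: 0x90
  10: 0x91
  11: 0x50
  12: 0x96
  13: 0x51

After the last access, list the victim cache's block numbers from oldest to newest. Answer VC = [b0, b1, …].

VC = [42, 18, 52]

  [0] addr=0x90 blk=18 s=2: MISS | VC []
  [1] addr=0x97 blk=18 s=2: L1-HIT | VC []
  [2] addr=0x1a5 blk=52 s=4: MISS | VC []
  [3] addr=0xf2 blk=30 s=6: MISS | VC []
  [4] addr=0x51 blk=10 s=2: MISS | VC [18]
  [5] addr=0x1fd blk=63 s=7: MISS | VC [18]
  [6] addr=0x152 blk=42 s=2: MISS | VC [18, 10]
  [7] addr=0x150 blk=42 s=2: L1-HIT | VC [18, 10]
  [8] addr=0xa3 blk=20 s=4: MISS | VC [18, 10, 52]
  [9] addr=0x90 blk=18 s=2: VC-HIT | VC [42, 10, 52]
  [10] addr=0x91 blk=18 s=2: L1-HIT | VC [42, 10, 52]
  [11] addr=0x50 blk=10 s=2: VC-HIT | VC [42, 18, 52]
  [12] addr=0x96 blk=18 s=2: VC-HIT | VC [42, 10, 52]
  [13] addr=0x51 blk=10 s=2: VC-HIT | VC [42, 18, 52]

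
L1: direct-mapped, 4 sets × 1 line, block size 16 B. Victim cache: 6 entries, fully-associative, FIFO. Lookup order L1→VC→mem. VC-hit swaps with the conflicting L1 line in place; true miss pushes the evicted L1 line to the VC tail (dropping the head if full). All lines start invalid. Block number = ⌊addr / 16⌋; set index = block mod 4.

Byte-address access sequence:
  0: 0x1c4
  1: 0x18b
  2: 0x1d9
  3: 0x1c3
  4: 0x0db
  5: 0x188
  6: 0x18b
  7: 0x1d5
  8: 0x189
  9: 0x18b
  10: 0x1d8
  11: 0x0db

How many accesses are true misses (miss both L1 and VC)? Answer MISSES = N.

  [0] addr=0x1c4 blk=28 s=0: MISS | VC []
  [1] addr=0x18b blk=24 s=0: MISS | VC [28]
  [2] addr=0x1d9 blk=29 s=1: MISS | VC [28]
  [3] addr=0x1c3 blk=28 s=0: VC-HIT | VC [24]
  [4] addr=0xdb blk=13 s=1: MISS | VC [24, 29]
  [5] addr=0x188 blk=24 s=0: VC-HIT | VC [28, 29]
  [6] addr=0x18b blk=24 s=0: L1-HIT | VC [28, 29]
  [7] addr=0x1d5 blk=29 s=1: VC-HIT | VC [28, 13]
  [8] addr=0x189 blk=24 s=0: L1-HIT | VC [28, 13]
  [9] addr=0x18b blk=24 s=0: L1-HIT | VC [28, 13]
  [10] addr=0x1d8 blk=29 s=1: L1-HIT | VC [28, 13]
  [11] addr=0xdb blk=13 s=1: VC-HIT | VC [28, 29]

MISSES = 4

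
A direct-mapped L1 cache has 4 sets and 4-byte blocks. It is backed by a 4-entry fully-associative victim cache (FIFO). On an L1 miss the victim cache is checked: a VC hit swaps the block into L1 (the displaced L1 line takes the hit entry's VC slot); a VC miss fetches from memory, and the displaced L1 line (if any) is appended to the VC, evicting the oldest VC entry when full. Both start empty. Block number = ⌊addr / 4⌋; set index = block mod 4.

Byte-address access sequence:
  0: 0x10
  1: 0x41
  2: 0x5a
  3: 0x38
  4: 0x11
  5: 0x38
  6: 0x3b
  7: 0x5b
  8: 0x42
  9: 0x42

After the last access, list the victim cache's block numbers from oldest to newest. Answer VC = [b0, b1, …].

VC = [4, 14]

0: 0x10 (blk 4, set 0) → MISS  vc=[]
1: 0x41 (blk 16, set 0) → MISS  vc=[4]
2: 0x5a (blk 22, set 2) → MISS  vc=[4]
3: 0x38 (blk 14, set 2) → MISS  vc=[4, 22]
4: 0x11 (blk 4, set 0) → VC-HIT  vc=[16, 22]
5: 0x38 (blk 14, set 2) → L1-HIT  vc=[16, 22]
6: 0x3b (blk 14, set 2) → L1-HIT  vc=[16, 22]
7: 0x5b (blk 22, set 2) → VC-HIT  vc=[16, 14]
8: 0x42 (blk 16, set 0) → VC-HIT  vc=[4, 14]
9: 0x42 (blk 16, set 0) → L1-HIT  vc=[4, 14]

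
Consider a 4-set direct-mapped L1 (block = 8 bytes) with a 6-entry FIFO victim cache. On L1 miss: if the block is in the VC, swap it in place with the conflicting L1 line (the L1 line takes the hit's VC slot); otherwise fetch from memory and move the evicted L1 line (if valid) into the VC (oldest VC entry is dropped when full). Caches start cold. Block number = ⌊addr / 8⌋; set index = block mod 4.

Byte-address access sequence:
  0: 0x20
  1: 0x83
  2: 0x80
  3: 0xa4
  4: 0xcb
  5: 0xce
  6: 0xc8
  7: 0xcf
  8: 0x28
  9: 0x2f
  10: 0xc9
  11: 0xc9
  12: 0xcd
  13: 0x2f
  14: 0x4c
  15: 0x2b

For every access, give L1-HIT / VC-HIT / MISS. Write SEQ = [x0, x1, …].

SEQ = [MISS, MISS, L1-HIT, MISS, MISS, L1-HIT, L1-HIT, L1-HIT, MISS, L1-HIT, VC-HIT, L1-HIT, L1-HIT, VC-HIT, MISS, VC-HIT]

  [0] addr=0x20 blk=4 s=0: MISS | VC []
  [1] addr=0x83 blk=16 s=0: MISS | VC [4]
  [2] addr=0x80 blk=16 s=0: L1-HIT | VC [4]
  [3] addr=0xa4 blk=20 s=0: MISS | VC [4, 16]
  [4] addr=0xcb blk=25 s=1: MISS | VC [4, 16]
  [5] addr=0xce blk=25 s=1: L1-HIT | VC [4, 16]
  [6] addr=0xc8 blk=25 s=1: L1-HIT | VC [4, 16]
  [7] addr=0xcf blk=25 s=1: L1-HIT | VC [4, 16]
  [8] addr=0x28 blk=5 s=1: MISS | VC [4, 16, 25]
  [9] addr=0x2f blk=5 s=1: L1-HIT | VC [4, 16, 25]
  [10] addr=0xc9 blk=25 s=1: VC-HIT | VC [4, 16, 5]
  [11] addr=0xc9 blk=25 s=1: L1-HIT | VC [4, 16, 5]
  [12] addr=0xcd blk=25 s=1: L1-HIT | VC [4, 16, 5]
  [13] addr=0x2f blk=5 s=1: VC-HIT | VC [4, 16, 25]
  [14] addr=0x4c blk=9 s=1: MISS | VC [4, 16, 25, 5]
  [15] addr=0x2b blk=5 s=1: VC-HIT | VC [4, 16, 25, 9]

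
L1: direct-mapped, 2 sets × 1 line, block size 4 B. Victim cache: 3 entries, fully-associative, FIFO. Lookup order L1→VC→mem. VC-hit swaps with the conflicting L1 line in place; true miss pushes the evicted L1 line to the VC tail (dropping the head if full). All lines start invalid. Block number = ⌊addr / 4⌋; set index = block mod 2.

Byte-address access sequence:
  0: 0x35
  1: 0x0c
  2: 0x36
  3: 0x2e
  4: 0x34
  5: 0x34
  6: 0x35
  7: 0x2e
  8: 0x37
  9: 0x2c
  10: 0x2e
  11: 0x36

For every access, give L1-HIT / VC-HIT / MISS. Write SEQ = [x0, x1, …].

SEQ = [MISS, MISS, VC-HIT, MISS, VC-HIT, L1-HIT, L1-HIT, VC-HIT, VC-HIT, VC-HIT, L1-HIT, VC-HIT]

  [0] addr=0x35 blk=13 s=1: MISS | VC []
  [1] addr=0xc blk=3 s=1: MISS | VC [13]
  [2] addr=0x36 blk=13 s=1: VC-HIT | VC [3]
  [3] addr=0x2e blk=11 s=1: MISS | VC [3, 13]
  [4] addr=0x34 blk=13 s=1: VC-HIT | VC [3, 11]
  [5] addr=0x34 blk=13 s=1: L1-HIT | VC [3, 11]
  [6] addr=0x35 blk=13 s=1: L1-HIT | VC [3, 11]
  [7] addr=0x2e blk=11 s=1: VC-HIT | VC [3, 13]
  [8] addr=0x37 blk=13 s=1: VC-HIT | VC [3, 11]
  [9] addr=0x2c blk=11 s=1: VC-HIT | VC [3, 13]
  [10] addr=0x2e blk=11 s=1: L1-HIT | VC [3, 13]
  [11] addr=0x36 blk=13 s=1: VC-HIT | VC [3, 11]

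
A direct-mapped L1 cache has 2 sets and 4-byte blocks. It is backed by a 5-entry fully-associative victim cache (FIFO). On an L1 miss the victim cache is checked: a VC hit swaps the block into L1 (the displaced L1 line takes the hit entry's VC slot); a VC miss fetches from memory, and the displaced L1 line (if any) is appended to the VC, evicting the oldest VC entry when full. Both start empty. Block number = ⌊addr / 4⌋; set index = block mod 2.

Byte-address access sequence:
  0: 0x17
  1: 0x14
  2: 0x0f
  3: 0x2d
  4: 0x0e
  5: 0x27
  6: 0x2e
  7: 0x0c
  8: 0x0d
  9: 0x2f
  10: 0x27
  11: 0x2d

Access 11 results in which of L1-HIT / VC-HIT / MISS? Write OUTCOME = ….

0: 0x17 (blk 5, set 1) → MISS  vc=[]
1: 0x14 (blk 5, set 1) → L1-HIT  vc=[]
2: 0xf (blk 3, set 1) → MISS  vc=[5]
3: 0x2d (blk 11, set 1) → MISS  vc=[5, 3]
4: 0xe (blk 3, set 1) → VC-HIT  vc=[5, 11]
5: 0x27 (blk 9, set 1) → MISS  vc=[5, 11, 3]
6: 0x2e (blk 11, set 1) → VC-HIT  vc=[5, 9, 3]
7: 0xc (blk 3, set 1) → VC-HIT  vc=[5, 9, 11]
8: 0xd (blk 3, set 1) → L1-HIT  vc=[5, 9, 11]
9: 0x2f (blk 11, set 1) → VC-HIT  vc=[5, 9, 3]
10: 0x27 (blk 9, set 1) → VC-HIT  vc=[5, 11, 3]
11: 0x2d (blk 11, set 1) → VC-HIT  vc=[5, 9, 3]

OUTCOME = VC-HIT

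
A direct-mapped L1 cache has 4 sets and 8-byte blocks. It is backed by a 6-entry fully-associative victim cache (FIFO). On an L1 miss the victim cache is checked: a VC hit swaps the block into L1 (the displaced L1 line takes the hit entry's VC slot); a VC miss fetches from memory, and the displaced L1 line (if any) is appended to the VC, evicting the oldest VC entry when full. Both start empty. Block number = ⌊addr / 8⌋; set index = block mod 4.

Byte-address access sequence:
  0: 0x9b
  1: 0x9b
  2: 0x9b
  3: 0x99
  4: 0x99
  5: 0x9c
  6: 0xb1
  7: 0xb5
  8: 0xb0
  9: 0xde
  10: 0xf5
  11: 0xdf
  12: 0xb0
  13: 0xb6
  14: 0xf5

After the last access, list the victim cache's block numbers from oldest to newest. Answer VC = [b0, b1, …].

  [0] addr=0x9b blk=19 s=3: MISS | VC []
  [1] addr=0x9b blk=19 s=3: L1-HIT | VC []
  [2] addr=0x9b blk=19 s=3: L1-HIT | VC []
  [3] addr=0x99 blk=19 s=3: L1-HIT | VC []
  [4] addr=0x99 blk=19 s=3: L1-HIT | VC []
  [5] addr=0x9c blk=19 s=3: L1-HIT | VC []
  [6] addr=0xb1 blk=22 s=2: MISS | VC []
  [7] addr=0xb5 blk=22 s=2: L1-HIT | VC []
  [8] addr=0xb0 blk=22 s=2: L1-HIT | VC []
  [9] addr=0xde blk=27 s=3: MISS | VC [19]
  [10] addr=0xf5 blk=30 s=2: MISS | VC [19, 22]
  [11] addr=0xdf blk=27 s=3: L1-HIT | VC [19, 22]
  [12] addr=0xb0 blk=22 s=2: VC-HIT | VC [19, 30]
  [13] addr=0xb6 blk=22 s=2: L1-HIT | VC [19, 30]
  [14] addr=0xf5 blk=30 s=2: VC-HIT | VC [19, 22]

VC = [19, 22]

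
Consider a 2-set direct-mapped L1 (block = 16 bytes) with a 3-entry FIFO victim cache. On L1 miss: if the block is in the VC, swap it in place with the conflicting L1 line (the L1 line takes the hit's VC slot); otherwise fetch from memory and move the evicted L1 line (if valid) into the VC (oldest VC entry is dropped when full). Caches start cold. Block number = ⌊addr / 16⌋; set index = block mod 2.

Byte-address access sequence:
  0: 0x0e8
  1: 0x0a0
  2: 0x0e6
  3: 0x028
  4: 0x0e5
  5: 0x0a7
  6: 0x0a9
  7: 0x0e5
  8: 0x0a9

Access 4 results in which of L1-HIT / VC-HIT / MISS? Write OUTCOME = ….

0: 0xe8 (blk 14, set 0) → MISS  vc=[]
1: 0xa0 (blk 10, set 0) → MISS  vc=[14]
2: 0xe6 (blk 14, set 0) → VC-HIT  vc=[10]
3: 0x28 (blk 2, set 0) → MISS  vc=[10, 14]
4: 0xe5 (blk 14, set 0) → VC-HIT  vc=[10, 2]
5: 0xa7 (blk 10, set 0) → VC-HIT  vc=[14, 2]
6: 0xa9 (blk 10, set 0) → L1-HIT  vc=[14, 2]
7: 0xe5 (blk 14, set 0) → VC-HIT  vc=[10, 2]
8: 0xa9 (blk 10, set 0) → VC-HIT  vc=[14, 2]

OUTCOME = VC-HIT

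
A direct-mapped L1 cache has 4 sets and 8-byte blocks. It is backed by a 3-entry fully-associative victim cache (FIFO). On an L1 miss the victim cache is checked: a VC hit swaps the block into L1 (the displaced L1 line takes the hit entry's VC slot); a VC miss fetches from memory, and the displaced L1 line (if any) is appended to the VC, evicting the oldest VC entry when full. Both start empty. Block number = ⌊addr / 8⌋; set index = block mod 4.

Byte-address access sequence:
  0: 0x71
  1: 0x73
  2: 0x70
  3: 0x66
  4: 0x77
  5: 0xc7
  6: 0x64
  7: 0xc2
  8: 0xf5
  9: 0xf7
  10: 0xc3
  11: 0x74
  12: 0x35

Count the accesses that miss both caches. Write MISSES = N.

MISSES = 5

0: 0x71 (blk 14, set 2) → MISS  vc=[]
1: 0x73 (blk 14, set 2) → L1-HIT  vc=[]
2: 0x70 (blk 14, set 2) → L1-HIT  vc=[]
3: 0x66 (blk 12, set 0) → MISS  vc=[]
4: 0x77 (blk 14, set 2) → L1-HIT  vc=[]
5: 0xc7 (blk 24, set 0) → MISS  vc=[12]
6: 0x64 (blk 12, set 0) → VC-HIT  vc=[24]
7: 0xc2 (blk 24, set 0) → VC-HIT  vc=[12]
8: 0xf5 (blk 30, set 2) → MISS  vc=[12, 14]
9: 0xf7 (blk 30, set 2) → L1-HIT  vc=[12, 14]
10: 0xc3 (blk 24, set 0) → L1-HIT  vc=[12, 14]
11: 0x74 (blk 14, set 2) → VC-HIT  vc=[12, 30]
12: 0x35 (blk 6, set 2) → MISS  vc=[12, 30, 14]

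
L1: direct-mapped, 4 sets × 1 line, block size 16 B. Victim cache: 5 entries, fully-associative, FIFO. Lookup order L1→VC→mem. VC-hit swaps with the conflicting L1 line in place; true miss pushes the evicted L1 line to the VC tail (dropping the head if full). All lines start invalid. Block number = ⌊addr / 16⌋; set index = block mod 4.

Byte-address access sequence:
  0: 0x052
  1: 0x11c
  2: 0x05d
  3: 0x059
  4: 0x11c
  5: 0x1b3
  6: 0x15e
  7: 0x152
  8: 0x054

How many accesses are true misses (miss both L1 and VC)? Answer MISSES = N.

MISSES = 4

  [0] addr=0x52 blk=5 s=1: MISS | VC []
  [1] addr=0x11c blk=17 s=1: MISS | VC [5]
  [2] addr=0x5d blk=5 s=1: VC-HIT | VC [17]
  [3] addr=0x59 blk=5 s=1: L1-HIT | VC [17]
  [4] addr=0x11c blk=17 s=1: VC-HIT | VC [5]
  [5] addr=0x1b3 blk=27 s=3: MISS | VC [5]
  [6] addr=0x15e blk=21 s=1: MISS | VC [5, 17]
  [7] addr=0x152 blk=21 s=1: L1-HIT | VC [5, 17]
  [8] addr=0x54 blk=5 s=1: VC-HIT | VC [21, 17]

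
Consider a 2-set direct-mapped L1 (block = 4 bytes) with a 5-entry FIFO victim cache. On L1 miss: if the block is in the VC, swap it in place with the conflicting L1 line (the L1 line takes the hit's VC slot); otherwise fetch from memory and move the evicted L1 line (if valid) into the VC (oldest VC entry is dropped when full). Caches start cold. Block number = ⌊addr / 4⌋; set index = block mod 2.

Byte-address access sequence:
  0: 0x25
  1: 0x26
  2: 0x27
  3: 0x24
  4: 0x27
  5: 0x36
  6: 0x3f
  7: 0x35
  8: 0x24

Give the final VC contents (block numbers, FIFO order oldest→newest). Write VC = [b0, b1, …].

#0 0x25→b9/s1 MISS; vc=[]
#1 0x26→b9/s1 L1-HIT; vc=[]
#2 0x27→b9/s1 L1-HIT; vc=[]
#3 0x24→b9/s1 L1-HIT; vc=[]
#4 0x27→b9/s1 L1-HIT; vc=[]
#5 0x36→b13/s1 MISS; vc=[9]
#6 0x3f→b15/s1 MISS; vc=[9,13]
#7 0x35→b13/s1 VC-HIT; vc=[9,15]
#8 0x24→b9/s1 VC-HIT; vc=[13,15]

VC = [13, 15]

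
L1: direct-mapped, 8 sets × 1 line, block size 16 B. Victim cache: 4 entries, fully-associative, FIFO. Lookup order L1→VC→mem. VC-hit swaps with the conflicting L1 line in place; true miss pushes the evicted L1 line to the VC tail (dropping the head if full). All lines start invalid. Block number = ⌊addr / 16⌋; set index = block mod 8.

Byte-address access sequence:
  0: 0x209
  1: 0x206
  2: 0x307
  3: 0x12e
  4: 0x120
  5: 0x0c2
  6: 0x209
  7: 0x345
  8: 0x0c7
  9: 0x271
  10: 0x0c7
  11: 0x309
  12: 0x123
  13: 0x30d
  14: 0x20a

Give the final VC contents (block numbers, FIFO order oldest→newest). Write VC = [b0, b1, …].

VC = [48, 52]

  [0] addr=0x209 blk=32 s=0: MISS | VC []
  [1] addr=0x206 blk=32 s=0: L1-HIT | VC []
  [2] addr=0x307 blk=48 s=0: MISS | VC [32]
  [3] addr=0x12e blk=18 s=2: MISS | VC [32]
  [4] addr=0x120 blk=18 s=2: L1-HIT | VC [32]
  [5] addr=0xc2 blk=12 s=4: MISS | VC [32]
  [6] addr=0x209 blk=32 s=0: VC-HIT | VC [48]
  [7] addr=0x345 blk=52 s=4: MISS | VC [48, 12]
  [8] addr=0xc7 blk=12 s=4: VC-HIT | VC [48, 52]
  [9] addr=0x271 blk=39 s=7: MISS | VC [48, 52]
  [10] addr=0xc7 blk=12 s=4: L1-HIT | VC [48, 52]
  [11] addr=0x309 blk=48 s=0: VC-HIT | VC [32, 52]
  [12] addr=0x123 blk=18 s=2: L1-HIT | VC [32, 52]
  [13] addr=0x30d blk=48 s=0: L1-HIT | VC [32, 52]
  [14] addr=0x20a blk=32 s=0: VC-HIT | VC [48, 52]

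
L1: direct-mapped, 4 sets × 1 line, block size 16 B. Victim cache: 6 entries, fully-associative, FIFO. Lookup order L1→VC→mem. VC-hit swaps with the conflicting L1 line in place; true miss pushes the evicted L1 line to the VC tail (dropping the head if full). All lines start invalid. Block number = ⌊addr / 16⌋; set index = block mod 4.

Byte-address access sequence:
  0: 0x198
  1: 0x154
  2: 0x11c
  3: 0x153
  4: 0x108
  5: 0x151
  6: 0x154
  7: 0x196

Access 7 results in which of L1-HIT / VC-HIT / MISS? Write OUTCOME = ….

OUTCOME = VC-HIT

0: 0x198 (blk 25, set 1) → MISS  vc=[]
1: 0x154 (blk 21, set 1) → MISS  vc=[25]
2: 0x11c (blk 17, set 1) → MISS  vc=[25, 21]
3: 0x153 (blk 21, set 1) → VC-HIT  vc=[25, 17]
4: 0x108 (blk 16, set 0) → MISS  vc=[25, 17]
5: 0x151 (blk 21, set 1) → L1-HIT  vc=[25, 17]
6: 0x154 (blk 21, set 1) → L1-HIT  vc=[25, 17]
7: 0x196 (blk 25, set 1) → VC-HIT  vc=[21, 17]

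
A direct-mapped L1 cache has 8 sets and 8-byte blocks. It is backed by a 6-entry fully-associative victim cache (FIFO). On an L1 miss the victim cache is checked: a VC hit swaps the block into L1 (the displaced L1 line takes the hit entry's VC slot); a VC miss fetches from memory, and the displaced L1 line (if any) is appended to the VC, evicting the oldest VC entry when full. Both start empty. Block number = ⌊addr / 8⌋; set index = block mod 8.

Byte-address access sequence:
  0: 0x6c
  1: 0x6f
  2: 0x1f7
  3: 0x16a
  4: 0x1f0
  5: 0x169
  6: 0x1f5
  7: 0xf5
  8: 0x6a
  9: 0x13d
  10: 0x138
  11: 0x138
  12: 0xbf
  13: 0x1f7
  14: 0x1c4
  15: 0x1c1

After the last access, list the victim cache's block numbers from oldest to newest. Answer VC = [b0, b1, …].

  [0] addr=0x6c blk=13 s=5: MISS | VC []
  [1] addr=0x6f blk=13 s=5: L1-HIT | VC []
  [2] addr=0x1f7 blk=62 s=6: MISS | VC []
  [3] addr=0x16a blk=45 s=5: MISS | VC [13]
  [4] addr=0x1f0 blk=62 s=6: L1-HIT | VC [13]
  [5] addr=0x169 blk=45 s=5: L1-HIT | VC [13]
  [6] addr=0x1f5 blk=62 s=6: L1-HIT | VC [13]
  [7] addr=0xf5 blk=30 s=6: MISS | VC [13, 62]
  [8] addr=0x6a blk=13 s=5: VC-HIT | VC [45, 62]
  [9] addr=0x13d blk=39 s=7: MISS | VC [45, 62]
  [10] addr=0x138 blk=39 s=7: L1-HIT | VC [45, 62]
  [11] addr=0x138 blk=39 s=7: L1-HIT | VC [45, 62]
  [12] addr=0xbf blk=23 s=7: MISS | VC [45, 62, 39]
  [13] addr=0x1f7 blk=62 s=6: VC-HIT | VC [45, 30, 39]
  [14] addr=0x1c4 blk=56 s=0: MISS | VC [45, 30, 39]
  [15] addr=0x1c1 blk=56 s=0: L1-HIT | VC [45, 30, 39]

VC = [45, 30, 39]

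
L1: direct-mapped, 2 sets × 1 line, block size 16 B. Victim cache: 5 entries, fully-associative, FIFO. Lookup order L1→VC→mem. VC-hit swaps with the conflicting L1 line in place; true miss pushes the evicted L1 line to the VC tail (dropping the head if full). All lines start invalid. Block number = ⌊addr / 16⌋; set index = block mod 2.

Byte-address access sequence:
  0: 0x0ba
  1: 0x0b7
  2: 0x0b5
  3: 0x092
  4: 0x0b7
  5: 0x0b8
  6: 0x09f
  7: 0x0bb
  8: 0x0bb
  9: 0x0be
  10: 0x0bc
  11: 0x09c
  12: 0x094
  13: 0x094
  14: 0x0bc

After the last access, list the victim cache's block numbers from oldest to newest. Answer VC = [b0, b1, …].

0: 0xba (blk 11, set 1) → MISS  vc=[]
1: 0xb7 (blk 11, set 1) → L1-HIT  vc=[]
2: 0xb5 (blk 11, set 1) → L1-HIT  vc=[]
3: 0x92 (blk 9, set 1) → MISS  vc=[11]
4: 0xb7 (blk 11, set 1) → VC-HIT  vc=[9]
5: 0xb8 (blk 11, set 1) → L1-HIT  vc=[9]
6: 0x9f (blk 9, set 1) → VC-HIT  vc=[11]
7: 0xbb (blk 11, set 1) → VC-HIT  vc=[9]
8: 0xbb (blk 11, set 1) → L1-HIT  vc=[9]
9: 0xbe (blk 11, set 1) → L1-HIT  vc=[9]
10: 0xbc (blk 11, set 1) → L1-HIT  vc=[9]
11: 0x9c (blk 9, set 1) → VC-HIT  vc=[11]
12: 0x94 (blk 9, set 1) → L1-HIT  vc=[11]
13: 0x94 (blk 9, set 1) → L1-HIT  vc=[11]
14: 0xbc (blk 11, set 1) → VC-HIT  vc=[9]

VC = [9]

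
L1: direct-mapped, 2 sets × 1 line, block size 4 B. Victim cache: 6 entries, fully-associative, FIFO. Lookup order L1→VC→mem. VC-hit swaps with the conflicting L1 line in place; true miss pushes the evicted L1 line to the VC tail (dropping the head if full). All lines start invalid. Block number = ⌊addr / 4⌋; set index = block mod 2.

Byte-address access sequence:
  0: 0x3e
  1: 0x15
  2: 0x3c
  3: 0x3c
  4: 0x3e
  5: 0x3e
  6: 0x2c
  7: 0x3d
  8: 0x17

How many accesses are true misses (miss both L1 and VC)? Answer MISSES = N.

MISSES = 3

#0 0x3e→b15/s1 MISS; vc=[]
#1 0x15→b5/s1 MISS; vc=[15]
#2 0x3c→b15/s1 VC-HIT; vc=[5]
#3 0x3c→b15/s1 L1-HIT; vc=[5]
#4 0x3e→b15/s1 L1-HIT; vc=[5]
#5 0x3e→b15/s1 L1-HIT; vc=[5]
#6 0x2c→b11/s1 MISS; vc=[5,15]
#7 0x3d→b15/s1 VC-HIT; vc=[5,11]
#8 0x17→b5/s1 VC-HIT; vc=[15,11]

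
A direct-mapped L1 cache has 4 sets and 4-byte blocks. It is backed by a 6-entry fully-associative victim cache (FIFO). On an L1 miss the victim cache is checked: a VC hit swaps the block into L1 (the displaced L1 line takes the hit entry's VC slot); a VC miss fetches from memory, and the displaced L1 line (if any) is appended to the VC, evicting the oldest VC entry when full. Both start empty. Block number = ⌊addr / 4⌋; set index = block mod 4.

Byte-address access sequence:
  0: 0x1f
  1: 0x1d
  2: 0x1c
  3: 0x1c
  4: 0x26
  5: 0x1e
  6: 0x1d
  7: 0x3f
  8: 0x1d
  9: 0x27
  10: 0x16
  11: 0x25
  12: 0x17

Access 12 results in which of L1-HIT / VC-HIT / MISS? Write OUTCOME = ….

OUTCOME = VC-HIT

#0 0x1f→b7/s3 MISS; vc=[]
#1 0x1d→b7/s3 L1-HIT; vc=[]
#2 0x1c→b7/s3 L1-HIT; vc=[]
#3 0x1c→b7/s3 L1-HIT; vc=[]
#4 0x26→b9/s1 MISS; vc=[]
#5 0x1e→b7/s3 L1-HIT; vc=[]
#6 0x1d→b7/s3 L1-HIT; vc=[]
#7 0x3f→b15/s3 MISS; vc=[7]
#8 0x1d→b7/s3 VC-HIT; vc=[15]
#9 0x27→b9/s1 L1-HIT; vc=[15]
#10 0x16→b5/s1 MISS; vc=[15,9]
#11 0x25→b9/s1 VC-HIT; vc=[15,5]
#12 0x17→b5/s1 VC-HIT; vc=[15,9]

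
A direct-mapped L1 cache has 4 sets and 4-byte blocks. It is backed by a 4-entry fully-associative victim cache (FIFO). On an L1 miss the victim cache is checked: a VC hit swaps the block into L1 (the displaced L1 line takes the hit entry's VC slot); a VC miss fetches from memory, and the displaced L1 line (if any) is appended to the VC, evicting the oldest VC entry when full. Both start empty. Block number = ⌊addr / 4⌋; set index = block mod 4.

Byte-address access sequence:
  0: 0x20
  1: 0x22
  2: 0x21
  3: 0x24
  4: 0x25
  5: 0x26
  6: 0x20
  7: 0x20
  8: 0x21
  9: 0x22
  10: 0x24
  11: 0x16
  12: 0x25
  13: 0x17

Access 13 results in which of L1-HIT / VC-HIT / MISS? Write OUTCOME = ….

0: 0x20 (blk 8, set 0) → MISS  vc=[]
1: 0x22 (blk 8, set 0) → L1-HIT  vc=[]
2: 0x21 (blk 8, set 0) → L1-HIT  vc=[]
3: 0x24 (blk 9, set 1) → MISS  vc=[]
4: 0x25 (blk 9, set 1) → L1-HIT  vc=[]
5: 0x26 (blk 9, set 1) → L1-HIT  vc=[]
6: 0x20 (blk 8, set 0) → L1-HIT  vc=[]
7: 0x20 (blk 8, set 0) → L1-HIT  vc=[]
8: 0x21 (blk 8, set 0) → L1-HIT  vc=[]
9: 0x22 (blk 8, set 0) → L1-HIT  vc=[]
10: 0x24 (blk 9, set 1) → L1-HIT  vc=[]
11: 0x16 (blk 5, set 1) → MISS  vc=[9]
12: 0x25 (blk 9, set 1) → VC-HIT  vc=[5]
13: 0x17 (blk 5, set 1) → VC-HIT  vc=[9]

OUTCOME = VC-HIT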